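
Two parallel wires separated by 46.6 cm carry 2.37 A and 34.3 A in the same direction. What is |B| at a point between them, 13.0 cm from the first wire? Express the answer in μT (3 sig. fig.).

Each long wire gives B = μ₀I/(2πd). Distances are d₁ = 0.13 m and d₂ = 0.336 m.
B₁ = 3.65×10⁻⁶ T, B₂ = 2.04×10⁻⁵ T.
Between parallel currents the two contributions point in opposite directions, so they subtract. B = |B₁ − B₂| = |3.65×10⁻⁶ − 2.04×10⁻⁵| = 1.68×10⁻⁵ T.

B ≈ 16.8 μT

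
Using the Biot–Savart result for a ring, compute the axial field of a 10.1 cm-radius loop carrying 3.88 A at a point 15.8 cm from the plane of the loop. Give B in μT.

On the axis of a circular loop, B = μ₀IR² / [2(R²+z²)^(3/2)].
R² + z² = (0.101)² + (0.158)² = 0.03517 m², and (R²+z²)^(3/2) = 6.59×10⁻³ m³.
B = (4π×10⁻⁷ × 3.88 × 0.0102) / (2 × 6.59×10⁻³) = 3.77×10⁻⁶ T.

B ≈ 3.77 μT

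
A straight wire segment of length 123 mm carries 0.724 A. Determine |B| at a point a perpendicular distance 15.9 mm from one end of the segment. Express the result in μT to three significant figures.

B ≈ 4.52 μT

For a finite straight segment, B = (μ₀I/4πd)(sinθ₁ + sinθ₂), where θ₁, θ₂ are the angles from the perpendicular to each end.
The perpendicular foot is at one end, so the two end-offsets along the wire are 0 and L = 0.123 m.
sinθ₁ = 0/√(0²+0.0159²) = 0.0000; sinθ₂ = 0.123/√(0.123²+0.0159²) = 0.9917.
B = (4π×10⁻⁷ × 0.724) / (4π × 0.0159) × (0.0000 + 0.9917) = 4.52×10⁻⁶ T.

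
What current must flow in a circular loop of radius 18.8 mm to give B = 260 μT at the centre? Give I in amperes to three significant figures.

At the centre of a circular loop B = μ₀I/(2R), so I = 2RB/μ₀.
With R = 0.0188 m, I = 2 × 0.0188 × 2.60×10⁻⁴ / (4π×10⁻⁷) = 7.78 A.

I ≈ 7.78 A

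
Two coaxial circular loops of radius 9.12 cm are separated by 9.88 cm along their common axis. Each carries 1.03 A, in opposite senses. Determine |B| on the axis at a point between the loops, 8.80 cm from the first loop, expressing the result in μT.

B ≈ 4.31 μT

Each loop contributes B = μ₀IR²/[2(R²+z²)^(3/2)] on the axis, with z measured from that loop.
Loop 1 (z = 0.088 m): B₁ = 2.64×10⁻⁶ T. Loop 2 (z = 0.0108 m): B₂ = 6.95×10⁻⁶ T.
The fields oppose: B = |B₁ − B₂| = 4.31×10⁻⁶ T.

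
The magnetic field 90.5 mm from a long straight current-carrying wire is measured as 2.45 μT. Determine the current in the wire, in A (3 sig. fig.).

For a long straight wire B = μ₀I/(2πd), so I = 2πdB/μ₀.
I = 2π × 0.0905 × 2.45×10⁻⁶ / (4π×10⁻⁷) = 1.11 A.

I ≈ 1.11 A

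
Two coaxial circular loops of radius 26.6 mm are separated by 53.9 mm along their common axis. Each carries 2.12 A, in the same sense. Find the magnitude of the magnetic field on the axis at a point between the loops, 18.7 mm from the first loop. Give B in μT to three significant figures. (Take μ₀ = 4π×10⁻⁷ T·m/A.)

Each loop contributes B = μ₀IR²/[2(R²+z²)^(3/2)] on the axis, with z measured from that loop.
Loop 1 (z = 0.0187 m): B₁ = 2.74×10⁻⁵ T. Loop 2 (z = 0.0352 m): B₂ = 1.10×10⁻⁵ T.
The fields add: B = B₁ + B₂ = 3.84×10⁻⁵ T.

B ≈ 38.4 μT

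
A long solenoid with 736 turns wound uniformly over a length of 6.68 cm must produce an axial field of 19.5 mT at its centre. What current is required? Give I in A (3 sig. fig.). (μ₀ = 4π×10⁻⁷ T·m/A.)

I ≈ 1.41 A

Inside a long solenoid B = μ₀nI with n = 1.102×10⁴ m⁻¹, so I = B/(μ₀n).
I = 1.95×10⁻² / (4π×10⁻⁷ × 1.102×10⁴) = 1.41 A.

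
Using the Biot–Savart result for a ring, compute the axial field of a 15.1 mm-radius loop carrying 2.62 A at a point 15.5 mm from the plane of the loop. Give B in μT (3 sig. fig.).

On the axis of a circular loop, B = μ₀IR² / [2(R²+z²)^(3/2)].
R² + z² = (0.0151)² + (0.0155)² = 0.0004683 m², and (R²+z²)^(3/2) = 1.01×10⁻⁵ m³.
B = (4π×10⁻⁷ × 2.62 × 0.000228) / (2 × 1.01×10⁻⁵) = 3.70×10⁻⁵ T.

B ≈ 37.0 μT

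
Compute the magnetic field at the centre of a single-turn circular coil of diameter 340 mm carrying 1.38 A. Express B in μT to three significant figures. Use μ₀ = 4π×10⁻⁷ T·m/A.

B ≈ 5.10 μT

At the centre of a circular loop the Biot–Savart law gives B = μ₀I/(2R) (so R = 0.17 m).
B = (4π×10⁻⁷ × 1.38) / (2 × 0.17) = 5.10×10⁻⁶ T.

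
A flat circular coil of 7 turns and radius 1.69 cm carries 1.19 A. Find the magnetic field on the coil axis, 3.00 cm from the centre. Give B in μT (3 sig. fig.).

B ≈ 36.6 μT

For an N-turn flat coil, B = Nμ₀IR²/[2(R²+z²)^(3/2)] with R = 0.0169 m, z = 0.03 m.
B = 7 × 5.23×10⁻⁶ T = 3.66×10⁻⁵ T.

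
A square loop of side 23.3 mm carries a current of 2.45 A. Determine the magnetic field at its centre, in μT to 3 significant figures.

B ≈ 119 μT

Each side is a finite straight segment at perpendicular distance d = a/(2 tan(π/4)) = 0.01165 m from the centre, with end-angles ±π/4.
One side contributes B₁ = (μ₀I/4πd)·2 sin(π/4) = 2.97×10⁻⁵ T.
All 4 sides add in the same direction: B = 4 × 2.97×10⁻⁵ = 1.19×10⁻⁴ T.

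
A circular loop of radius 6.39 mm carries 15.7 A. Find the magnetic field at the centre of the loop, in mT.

At the centre of a circular loop the Biot–Savart law gives B = μ₀I/(2R).
B = (4π×10⁻⁷ × 15.7) / (2 × 0.00639) = 1.54×10⁻³ T.

B ≈ 1.54 mT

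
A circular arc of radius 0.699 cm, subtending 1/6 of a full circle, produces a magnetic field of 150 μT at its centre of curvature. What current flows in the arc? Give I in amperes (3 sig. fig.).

For a circular arc, B = μ₀Iφ/(4πR) with φ in radians; here φ = 1.047 rad.
So I = 4πRB/(μ₀φ) = 4π × 0.00699 × 1.50×10⁻⁴ / (4π×10⁻⁷ × 1.047) = 10.0 A.

I ≈ 10.0 A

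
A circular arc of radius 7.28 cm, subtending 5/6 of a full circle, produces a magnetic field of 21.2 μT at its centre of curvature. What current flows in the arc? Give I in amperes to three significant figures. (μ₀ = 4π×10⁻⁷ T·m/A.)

For a circular arc, B = μ₀Iφ/(4πR) with φ in radians; here φ = 5.236 rad.
So I = 4πRB/(μ₀φ) = 4π × 0.0728 × 2.12×10⁻⁵ / (4π×10⁻⁷ × 5.236) = 2.95 A.

I ≈ 2.95 A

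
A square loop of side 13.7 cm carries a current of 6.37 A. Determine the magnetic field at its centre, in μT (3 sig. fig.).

B ≈ 52.6 μT

Each side is a finite straight segment at perpendicular distance d = a/(2 tan(π/4)) = 0.0685 m from the centre, with end-angles ±π/4.
One side contributes B₁ = (μ₀I/4πd)·2 sin(π/4) = 1.32×10⁻⁵ T.
All 4 sides add in the same direction: B = 4 × 1.32×10⁻⁵ = 5.26×10⁻⁵ T.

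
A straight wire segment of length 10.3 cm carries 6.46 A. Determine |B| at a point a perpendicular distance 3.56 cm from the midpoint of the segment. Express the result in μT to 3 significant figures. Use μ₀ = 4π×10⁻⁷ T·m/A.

B ≈ 29.9 μT

For a finite straight segment, B = (μ₀I/4πd)(sinθ₁ + sinθ₂), where θ₁, θ₂ are the angles from the perpendicular to each end.
The perpendicular from the point meets the wire at its midpoint, so each end is L/2 = 0.0515 m away along the wire.
sinθ₁ = 0.0515/√(0.0515²+0.0356²) = 0.8226; sinθ₂ = 0.0515/√(0.0515²+0.0356²) = 0.8226.
B = (4π×10⁻⁷ × 6.46) / (4π × 0.0356) × (0.8226 + 0.8226) = 2.99×10⁻⁵ T.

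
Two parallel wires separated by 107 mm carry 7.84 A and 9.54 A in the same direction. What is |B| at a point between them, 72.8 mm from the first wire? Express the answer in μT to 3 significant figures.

B ≈ 34.3 μT

Each long wire gives B = μ₀I/(2πd). Distances are d₁ = 0.0728 m and d₂ = 0.0342 m.
B₁ = 2.15×10⁻⁵ T, B₂ = 5.58×10⁻⁵ T.
Between parallel currents the two contributions point in opposite directions, so they subtract. B = |B₁ − B₂| = |2.15×10⁻⁵ − 5.58×10⁻⁵| = 3.43×10⁻⁵ T.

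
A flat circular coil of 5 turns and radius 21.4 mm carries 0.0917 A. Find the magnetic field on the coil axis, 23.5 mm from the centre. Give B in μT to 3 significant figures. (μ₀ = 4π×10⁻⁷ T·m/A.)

For an N-turn flat coil, B = Nμ₀IR²/[2(R²+z²)^(3/2)] with R = 0.0214 m, z = 0.0235 m.
B = 5 × 8.22×10⁻⁷ T = 4.11×10⁻⁶ T.

B ≈ 4.11 μT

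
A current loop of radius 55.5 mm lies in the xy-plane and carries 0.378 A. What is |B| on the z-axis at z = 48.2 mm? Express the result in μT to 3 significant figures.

B ≈ 1.84 μT

On the axis of a circular loop, B = μ₀IR² / [2(R²+z²)^(3/2)].
R² + z² = (0.0555)² + (0.0482)² = 0.005403 m², and (R²+z²)^(3/2) = 3.97×10⁻⁴ m³.
B = (4π×10⁻⁷ × 0.378 × 0.00308) / (2 × 3.97×10⁻⁴) = 1.84×10⁻⁶ T.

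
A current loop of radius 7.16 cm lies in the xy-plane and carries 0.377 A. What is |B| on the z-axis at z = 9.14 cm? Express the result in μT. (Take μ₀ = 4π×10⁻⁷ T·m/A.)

B ≈ 0.776 μT

On the axis of a circular loop, B = μ₀IR² / [2(R²+z²)^(3/2)].
R² + z² = (0.0716)² + (0.0914)² = 0.01348 m², and (R²+z²)^(3/2) = 1.57×10⁻³ m³.
B = (4π×10⁻⁷ × 0.377 × 0.005127) / (2 × 1.57×10⁻³) = 7.76×10⁻⁷ T.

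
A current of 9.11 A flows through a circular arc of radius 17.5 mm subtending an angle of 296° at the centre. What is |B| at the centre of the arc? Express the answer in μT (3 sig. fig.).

B ≈ 269 μT

The Biot–Savart field of a circular arc at its centre is B = μ₀Iφ/(4πR), with φ = 5.166 rad.
B = (4π×10⁻⁷ × 9.11 × 5.166) / (4π × 0.0175) = 2.69×10⁻⁴ T.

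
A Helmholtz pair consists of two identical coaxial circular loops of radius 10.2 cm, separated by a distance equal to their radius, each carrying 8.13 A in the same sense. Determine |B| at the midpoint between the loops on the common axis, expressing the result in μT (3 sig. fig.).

B ≈ 71.7 μT

Each loop contributes B = μ₀IR²/[2(R²+z²)^(3/2)] on the axis, with z measured from that loop.
Loop 1 (z = 0.051 m): B₁ = 3.58×10⁻⁵ T. Loop 2 (z = 0.051 m): B₂ = 3.58×10⁻⁵ T.
The fields add: B = B₁ + B₂ = 7.17×10⁻⁵ T.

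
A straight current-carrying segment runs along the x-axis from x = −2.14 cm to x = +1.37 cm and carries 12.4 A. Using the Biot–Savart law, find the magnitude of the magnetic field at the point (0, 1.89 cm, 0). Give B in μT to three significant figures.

For a finite straight segment, B = (μ₀I/4πd)(sinθ₁ + sinθ₂), where θ₁, θ₂ are the angles from the perpendicular to each end.
The perpendicular distance is d = 0.0189 m; the end-offsets along the wire are a = 0.0214 m and b = 0.0137 m.
sinθ₁ = 0.0214/√(0.0214²+0.0189²) = 0.7495; sinθ₂ = 0.0137/√(0.0137²+0.0189²) = 0.5869.
B = (4π×10⁻⁷ × 12.4) / (4π × 0.0189) × (0.7495 + 0.5869) = 8.77×10⁻⁵ T.

B ≈ 87.7 μT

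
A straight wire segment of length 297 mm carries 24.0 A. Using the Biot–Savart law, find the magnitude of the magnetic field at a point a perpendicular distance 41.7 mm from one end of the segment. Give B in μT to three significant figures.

For a finite straight segment, B = (μ₀I/4πd)(sinθ₁ + sinθ₂), where θ₁, θ₂ are the angles from the perpendicular to each end.
The perpendicular foot is at one end, so the two end-offsets along the wire are 0 and L = 0.297 m.
sinθ₁ = 0/√(0²+0.0417²) = 0.0000; sinθ₂ = 0.297/√(0.297²+0.0417²) = 0.9903.
B = (4π×10⁻⁷ × 24.0) / (4π × 0.0417) × (0.0000 + 0.9903) = 5.70×10⁻⁵ T.

B ≈ 57.0 μT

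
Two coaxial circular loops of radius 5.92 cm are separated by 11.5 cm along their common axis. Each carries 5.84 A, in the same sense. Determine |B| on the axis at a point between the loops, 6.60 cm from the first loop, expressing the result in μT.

Each loop contributes B = μ₀IR²/[2(R²+z²)^(3/2)] on the axis, with z measured from that loop.
Loop 1 (z = 0.066 m): B₁ = 1.85×10⁻⁵ T. Loop 2 (z = 0.049 m): B₂ = 2.83×10⁻⁵ T.
The fields add: B = B₁ + B₂ = 4.68×10⁻⁵ T.

B ≈ 46.8 μT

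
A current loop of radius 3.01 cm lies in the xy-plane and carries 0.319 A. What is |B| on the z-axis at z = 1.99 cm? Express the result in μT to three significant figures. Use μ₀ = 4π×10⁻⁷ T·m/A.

On the axis of a circular loop, B = μ₀IR² / [2(R²+z²)^(3/2)].
R² + z² = (0.0301)² + (0.0199)² = 0.001302 m², and (R²+z²)^(3/2) = 4.70×10⁻⁵ m³.
B = (4π×10⁻⁷ × 0.319 × 0.000906) / (2 × 4.70×10⁻⁵) = 3.87×10⁻⁶ T.

B ≈ 3.87 μT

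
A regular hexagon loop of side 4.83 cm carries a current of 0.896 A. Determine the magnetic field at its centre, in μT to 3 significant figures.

B ≈ 12.9 μT

Each side is a finite straight segment at perpendicular distance d = a/(2 tan(π/6)) = 0.04183 m from the centre, with end-angles ±π/6.
One side contributes B₁ = (μ₀I/4πd)·2 sin(π/6) = 2.14×10⁻⁶ T.
All 6 sides add in the same direction: B = 6 × 2.14×10⁻⁶ = 1.29×10⁻⁵ T.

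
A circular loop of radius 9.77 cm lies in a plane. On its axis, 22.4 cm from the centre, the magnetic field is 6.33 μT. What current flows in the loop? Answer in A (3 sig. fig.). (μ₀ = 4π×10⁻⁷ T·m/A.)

On the axis of a loop, B = μ₀IR²/[2(R²+z²)^(3/2)], so I = 2B(R²+z²)^(3/2)/(μ₀R²).
R² + z² = 0.009545 + 0.05018 = 0.05972 m²; raised to 3/2 gives 1.46×10⁻² m³.
I = 2 × 6.33×10⁻⁶ × 1.46×10⁻² / (1.26×10⁻⁶ × 0.009545) = 15.4 A.

I ≈ 15.4 A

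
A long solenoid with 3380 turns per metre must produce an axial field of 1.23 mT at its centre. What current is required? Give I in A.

Inside a long solenoid B = μ₀nI with n = 3380 m⁻¹, so I = B/(μ₀n).
I = 1.23×10⁻³ / (4π×10⁻⁷ × 3380) = 0.290 A.

I ≈ 0.290 A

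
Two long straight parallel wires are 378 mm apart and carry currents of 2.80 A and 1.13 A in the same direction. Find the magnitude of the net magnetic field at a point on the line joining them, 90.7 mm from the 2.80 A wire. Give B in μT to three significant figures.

Each long wire gives B = μ₀I/(2πd). Distances are d₁ = 0.0907 m and d₂ = 0.2873 m.
B₁ = 6.17×10⁻⁶ T, B₂ = 7.87×10⁻⁷ T.
Between parallel currents the two contributions point in opposite directions, so they subtract. B = |B₁ − B₂| = |6.17×10⁻⁶ − 7.87×10⁻⁷| = 5.39×10⁻⁶ T.

B ≈ 5.39 μT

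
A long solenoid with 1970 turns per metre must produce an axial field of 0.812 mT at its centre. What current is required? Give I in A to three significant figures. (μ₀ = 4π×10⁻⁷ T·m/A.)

Inside a long solenoid B = μ₀nI with n = 1970 m⁻¹, so I = B/(μ₀n).
I = 8.12×10⁻⁴ / (4π×10⁻⁷ × 1970) = 0.328 A.

I ≈ 0.328 A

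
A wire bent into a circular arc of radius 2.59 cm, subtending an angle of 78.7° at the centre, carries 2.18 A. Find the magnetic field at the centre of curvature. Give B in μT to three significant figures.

B ≈ 11.6 μT

The Biot–Savart field of a circular arc at its centre is B = μ₀Iφ/(4πR), with φ = 1.374 rad.
B = (4π×10⁻⁷ × 2.18 × 1.374) / (4π × 0.0259) = 1.16×10⁻⁵ T.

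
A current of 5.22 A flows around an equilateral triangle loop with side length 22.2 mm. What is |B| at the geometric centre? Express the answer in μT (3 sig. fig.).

Each side is a finite straight segment at perpendicular distance d = a/(2 tan(π/3)) = 0.006409 m from the centre, with end-angles ±π/3.
One side contributes B₁ = (μ₀I/4πd)·2 sin(π/3) = 1.41×10⁻⁴ T.
All 3 sides add in the same direction: B = 3 × 1.41×10⁻⁴ = 4.23×10⁻⁴ T.

B ≈ 423 μT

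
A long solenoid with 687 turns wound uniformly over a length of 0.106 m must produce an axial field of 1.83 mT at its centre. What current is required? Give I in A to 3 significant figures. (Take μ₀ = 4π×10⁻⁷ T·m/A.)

I ≈ 0.225 A

Inside a long solenoid B = μ₀nI with n = 6481 m⁻¹, so I = B/(μ₀n).
I = 1.83×10⁻³ / (4π×10⁻⁷ × 6481) = 0.225 A.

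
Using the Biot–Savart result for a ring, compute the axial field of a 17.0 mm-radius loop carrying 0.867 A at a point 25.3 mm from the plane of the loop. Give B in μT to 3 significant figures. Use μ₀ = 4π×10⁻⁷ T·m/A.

On the axis of a circular loop, B = μ₀IR² / [2(R²+z²)^(3/2)].
R² + z² = (0.017)² + (0.0253)² = 0.0009291 m², and (R²+z²)^(3/2) = 2.83×10⁻⁵ m³.
B = (4π×10⁻⁷ × 0.867 × 0.000289) / (2 × 2.83×10⁻⁵) = 5.56×10⁻⁶ T.

B ≈ 5.56 μT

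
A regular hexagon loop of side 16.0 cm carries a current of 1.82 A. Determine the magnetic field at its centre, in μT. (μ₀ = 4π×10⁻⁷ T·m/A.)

Each side is a finite straight segment at perpendicular distance d = a/(2 tan(π/6)) = 0.1386 m from the centre, with end-angles ±π/6.
One side contributes B₁ = (μ₀I/4πd)·2 sin(π/6) = 1.31×10⁻⁶ T.
All 6 sides add in the same direction: B = 6 × 1.31×10⁻⁶ = 7.88×10⁻⁶ T.

B ≈ 7.88 μT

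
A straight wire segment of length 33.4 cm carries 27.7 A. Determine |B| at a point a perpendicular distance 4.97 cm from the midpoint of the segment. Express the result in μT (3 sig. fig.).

B ≈ 107 μT

For a finite straight segment, B = (μ₀I/4πd)(sinθ₁ + sinθ₂), where θ₁, θ₂ are the angles from the perpendicular to each end.
The perpendicular from the point meets the wire at its midpoint, so each end is L/2 = 0.167 m away along the wire.
sinθ₁ = 0.167/√(0.167²+0.0497²) = 0.9585; sinθ₂ = 0.167/√(0.167²+0.0497²) = 0.9585.
B = (4π×10⁻⁷ × 27.7) / (4π × 0.0497) × (0.9585 + 0.9585) = 1.07×10⁻⁴ T.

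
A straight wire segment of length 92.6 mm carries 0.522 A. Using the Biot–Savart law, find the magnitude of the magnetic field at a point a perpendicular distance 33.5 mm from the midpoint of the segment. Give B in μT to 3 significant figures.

B ≈ 2.52 μT

For a finite straight segment, B = (μ₀I/4πd)(sinθ₁ + sinθ₂), where θ₁, θ₂ are the angles from the perpendicular to each end.
The perpendicular from the point meets the wire at its midpoint, so each end is L/2 = 0.0463 m away along the wire.
sinθ₁ = 0.0463/√(0.0463²+0.0335²) = 0.8102; sinθ₂ = 0.0463/√(0.0463²+0.0335²) = 0.8102.
B = (4π×10⁻⁷ × 0.522) / (4π × 0.0335) × (0.8102 + 0.8102) = 2.52×10⁻⁶ T.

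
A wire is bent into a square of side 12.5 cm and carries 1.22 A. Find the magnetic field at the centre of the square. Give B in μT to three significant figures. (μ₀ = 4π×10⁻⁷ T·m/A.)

Each side is a finite straight segment at perpendicular distance d = a/(2 tan(π/4)) = 0.0625 m from the centre, with end-angles ±π/4.
One side contributes B₁ = (μ₀I/4πd)·2 sin(π/4) = 2.76×10⁻⁶ T.
All 4 sides add in the same direction: B = 4 × 2.76×10⁻⁶ = 1.10×10⁻⁵ T.

B ≈ 11.0 μT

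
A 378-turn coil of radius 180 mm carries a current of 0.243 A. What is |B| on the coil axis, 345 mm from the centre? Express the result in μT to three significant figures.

B ≈ 31.7 μT

For an N-turn flat coil, B = Nμ₀IR²/[2(R²+z²)^(3/2)] with R = 0.18 m, z = 0.345 m.
B = 378 × 8.40×10⁻⁸ T = 3.17×10⁻⁵ T.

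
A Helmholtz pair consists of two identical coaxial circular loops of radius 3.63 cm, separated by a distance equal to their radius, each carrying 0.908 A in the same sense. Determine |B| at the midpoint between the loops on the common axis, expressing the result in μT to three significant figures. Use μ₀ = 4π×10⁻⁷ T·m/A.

Each loop contributes B = μ₀IR²/[2(R²+z²)^(3/2)] on the axis, with z measured from that loop.
Loop 1 (z = 0.01815 m): B₁ = 1.12×10⁻⁵ T. Loop 2 (z = 0.01815 m): B₂ = 1.12×10⁻⁵ T.
The fields add: B = B₁ + B₂ = 2.25×10⁻⁵ T.

B ≈ 22.5 μT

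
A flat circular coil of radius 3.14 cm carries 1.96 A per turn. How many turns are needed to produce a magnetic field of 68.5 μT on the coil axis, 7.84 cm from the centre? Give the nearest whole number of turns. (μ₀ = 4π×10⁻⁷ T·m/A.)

For an N-turn coil, B = Nμ₀IR²/[2(R²+z²)^(3/2)]. A single turn gives B₁ = 2.02×10⁻⁶ T with R = 0.0314 m, z = 0.0784 m.
N = B/B₁ = 6.85×10⁻⁵ / 2.02×10⁻⁶ = 33.98.

N = 34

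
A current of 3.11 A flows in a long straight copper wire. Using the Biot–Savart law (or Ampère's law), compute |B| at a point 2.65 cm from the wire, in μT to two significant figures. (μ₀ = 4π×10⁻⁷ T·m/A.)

For an infinitely long straight wire, B = μ₀I/(2πd).
B = (4π×10⁻⁷ × 3.11) / (2π × 0.0265) = 2.35×10⁻⁵ T.

B ≈ 23 μT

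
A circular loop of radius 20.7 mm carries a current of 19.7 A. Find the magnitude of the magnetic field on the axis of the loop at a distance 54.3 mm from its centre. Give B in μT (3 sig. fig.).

On the axis of a circular loop, B = μ₀IR² / [2(R²+z²)^(3/2)].
R² + z² = (0.0207)² + (0.0543)² = 0.003377 m², and (R²+z²)^(3/2) = 1.96×10⁻⁴ m³.
B = (4π×10⁻⁷ × 19.7 × 0.0004285) / (2 × 1.96×10⁻⁴) = 2.70×10⁻⁵ T.

B ≈ 27.0 μT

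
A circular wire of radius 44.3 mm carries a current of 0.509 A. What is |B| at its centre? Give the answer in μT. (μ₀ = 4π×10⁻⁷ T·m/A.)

B ≈ 7.22 μT

At the centre of a circular loop the Biot–Savart law gives B = μ₀I/(2R).
B = (4π×10⁻⁷ × 0.509) / (2 × 0.0443) = 7.22×10⁻⁶ T.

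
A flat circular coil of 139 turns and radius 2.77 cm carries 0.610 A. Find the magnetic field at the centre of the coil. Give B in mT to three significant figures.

B ≈ 1.92 mT

For an N-turn flat coil, B = Nμ₀I/(2R) with R = 0.0277 m.
B = 139 × 1.38×10⁻⁵ T = 1.92×10⁻³ T.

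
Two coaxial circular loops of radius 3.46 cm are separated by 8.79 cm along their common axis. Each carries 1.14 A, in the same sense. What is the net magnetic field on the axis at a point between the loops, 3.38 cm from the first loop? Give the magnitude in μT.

Each loop contributes B = μ₀IR²/[2(R²+z²)^(3/2)] on the axis, with z measured from that loop.
Loop 1 (z = 0.0338 m): B₁ = 7.58×10⁻⁶ T. Loop 2 (z = 0.0541 m): B₂ = 3.24×10⁻⁶ T.
The fields add: B = B₁ + B₂ = 1.08×10⁻⁵ T.

B ≈ 10.8 μT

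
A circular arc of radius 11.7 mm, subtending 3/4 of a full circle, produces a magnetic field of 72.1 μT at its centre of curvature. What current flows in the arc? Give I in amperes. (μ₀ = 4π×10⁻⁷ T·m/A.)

I ≈ 1.79 A

For a circular arc, B = μ₀Iφ/(4πR) with φ in radians; here φ = 4.712 rad.
So I = 4πRB/(μ₀φ) = 4π × 0.0117 × 7.21×10⁻⁵ / (4π×10⁻⁷ × 4.712) = 1.79 A.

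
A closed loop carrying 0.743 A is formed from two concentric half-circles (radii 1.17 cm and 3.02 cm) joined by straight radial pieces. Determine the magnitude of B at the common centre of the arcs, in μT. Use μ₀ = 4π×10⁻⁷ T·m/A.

B ≈ 12.2 μT

The radial connectors point toward the centre, so dl × r̂ = 0 and they contribute nothing.
Each semicircle gives μ₀I/(4R): inner arc 2.00×10⁻⁵ T, outer arc 7.73×10⁻⁶ T.
The two arcs carry current in opposite angular senses, so their fields oppose: B = |2.00×10⁻⁵ − 7.73×10⁻⁶| = 1.22×10⁻⁵ T.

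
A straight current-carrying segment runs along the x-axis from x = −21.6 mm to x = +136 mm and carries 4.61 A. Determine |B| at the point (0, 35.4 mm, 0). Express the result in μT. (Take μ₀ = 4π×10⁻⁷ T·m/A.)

For a finite straight segment, B = (μ₀I/4πd)(sinθ₁ + sinθ₂), where θ₁, θ₂ are the angles from the perpendicular to each end.
The perpendicular distance is d = 0.0354 m; the end-offsets along the wire are a = 0.0216 m and b = 0.136 m.
sinθ₁ = 0.0216/√(0.0216²+0.0354²) = 0.5209; sinθ₂ = 0.136/√(0.136²+0.0354²) = 0.9678.
B = (4π×10⁻⁷ × 4.61) / (4π × 0.0354) × (0.5209 + 0.9678) = 1.94×10⁻⁵ T.

B ≈ 19.4 μT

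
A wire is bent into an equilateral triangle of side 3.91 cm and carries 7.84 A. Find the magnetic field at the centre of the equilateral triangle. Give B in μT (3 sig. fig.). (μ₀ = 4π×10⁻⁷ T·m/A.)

Each side is a finite straight segment at perpendicular distance d = a/(2 tan(π/3)) = 0.01129 m from the centre, with end-angles ±π/3.
One side contributes B₁ = (μ₀I/4πd)·2 sin(π/3) = 1.20×10⁻⁴ T.
All 3 sides add in the same direction: B = 3 × 1.20×10⁻⁴ = 3.61×10⁻⁴ T.

B ≈ 361 μT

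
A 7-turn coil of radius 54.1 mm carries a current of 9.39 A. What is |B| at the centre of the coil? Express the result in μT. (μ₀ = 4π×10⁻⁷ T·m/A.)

For an N-turn flat coil, B = Nμ₀I/(2R) with R = 0.0541 m.
B = 7 × 1.09×10⁻⁴ T = 7.63×10⁻⁴ T.

B ≈ 763 μT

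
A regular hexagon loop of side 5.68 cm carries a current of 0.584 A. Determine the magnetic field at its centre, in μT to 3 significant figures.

B ≈ 7.12 μT

Each side is a finite straight segment at perpendicular distance d = a/(2 tan(π/6)) = 0.04919 m from the centre, with end-angles ±π/6.
One side contributes B₁ = (μ₀I/4πd)·2 sin(π/6) = 1.19×10⁻⁶ T.
All 6 sides add in the same direction: B = 6 × 1.19×10⁻⁶ = 7.12×10⁻⁶ T.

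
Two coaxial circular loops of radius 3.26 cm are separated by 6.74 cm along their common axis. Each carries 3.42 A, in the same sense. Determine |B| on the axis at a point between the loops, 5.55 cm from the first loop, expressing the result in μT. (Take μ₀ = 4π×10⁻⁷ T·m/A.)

B ≈ 63.2 μT

Each loop contributes B = μ₀IR²/[2(R²+z²)^(3/2)] on the axis, with z measured from that loop.
Loop 1 (z = 0.0555 m): B₁ = 8.56×10⁻⁶ T. Loop 2 (z = 0.0119 m): B₂ = 5.46×10⁻⁵ T.
The fields add: B = B₁ + B₂ = 6.32×10⁻⁵ T.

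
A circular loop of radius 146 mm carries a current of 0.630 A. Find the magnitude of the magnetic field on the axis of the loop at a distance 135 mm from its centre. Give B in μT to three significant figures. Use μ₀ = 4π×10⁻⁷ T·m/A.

B ≈ 1.07 μT

On the axis of a circular loop, B = μ₀IR² / [2(R²+z²)^(3/2)].
R² + z² = (0.146)² + (0.135)² = 0.03954 m², and (R²+z²)^(3/2) = 7.86×10⁻³ m³.
B = (4π×10⁻⁷ × 0.630 × 0.02132) / (2 × 7.86×10⁻³) = 1.07×10⁻⁶ T.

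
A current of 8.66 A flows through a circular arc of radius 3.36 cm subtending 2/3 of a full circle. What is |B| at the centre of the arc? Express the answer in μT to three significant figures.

The Biot–Savart field of a circular arc at its centre is B = μ₀Iφ/(4πR), with φ = 4.189 rad.
B = (4π×10⁻⁷ × 8.66 × 4.189) / (4π × 0.0336) = 1.08×10⁻⁴ T.

B ≈ 108 μT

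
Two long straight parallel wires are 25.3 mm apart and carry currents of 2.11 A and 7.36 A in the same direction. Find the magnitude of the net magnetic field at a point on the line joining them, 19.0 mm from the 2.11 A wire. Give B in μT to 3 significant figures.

Each long wire gives B = μ₀I/(2πd). Distances are d₁ = 0.019 m and d₂ = 0.0063 m.
B₁ = 2.22×10⁻⁵ T, B₂ = 2.34×10⁻⁴ T.
Between parallel currents the two contributions point in opposite directions, so they subtract. B = |B₁ − B₂| = |2.22×10⁻⁵ − 2.34×10⁻⁴| = 2.11×10⁻⁴ T.

B ≈ 211 μT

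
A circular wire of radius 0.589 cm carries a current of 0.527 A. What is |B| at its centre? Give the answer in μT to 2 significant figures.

B ≈ 56 μT

At the centre of a circular loop the Biot–Savart law gives B = μ₀I/(2R).
B = (4π×10⁻⁷ × 0.527) / (2 × 0.00589) = 5.62×10⁻⁵ T.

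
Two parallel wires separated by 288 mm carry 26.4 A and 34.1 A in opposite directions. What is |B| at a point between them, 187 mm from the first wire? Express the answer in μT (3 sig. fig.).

B ≈ 95.8 μT

Each long wire gives B = μ₀I/(2πd). Distances are d₁ = 0.187 m and d₂ = 0.101 m.
B₁ = 2.82×10⁻⁵ T, B₂ = 6.75×10⁻⁵ T.
Between antiparallel currents both contributions point the same way, so they add. B = B₁ + B₂ = 2.82×10⁻⁵ + 6.75×10⁻⁵ = 9.58×10⁻⁵ T.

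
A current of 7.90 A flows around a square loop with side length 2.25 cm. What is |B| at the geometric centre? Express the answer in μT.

Each side is a finite straight segment at perpendicular distance d = a/(2 tan(π/4)) = 0.01125 m from the centre, with end-angles ±π/4.
One side contributes B₁ = (μ₀I/4πd)·2 sin(π/4) = 9.93×10⁻⁵ T.
All 4 sides add in the same direction: B = 4 × 9.93×10⁻⁵ = 3.97×10⁻⁴ T.

B ≈ 397 μT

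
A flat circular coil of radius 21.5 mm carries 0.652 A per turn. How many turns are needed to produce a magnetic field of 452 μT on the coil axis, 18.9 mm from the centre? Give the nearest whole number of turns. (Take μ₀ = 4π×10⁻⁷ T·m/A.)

N = 56

For an N-turn coil, B = Nμ₀IR²/[2(R²+z²)^(3/2)]. A single turn gives B₁ = 8.07×10⁻⁶ T with R = 0.0215 m, z = 0.0189 m.
N = B/B₁ = 4.52×10⁻⁴ / 8.07×10⁻⁶ = 55.99.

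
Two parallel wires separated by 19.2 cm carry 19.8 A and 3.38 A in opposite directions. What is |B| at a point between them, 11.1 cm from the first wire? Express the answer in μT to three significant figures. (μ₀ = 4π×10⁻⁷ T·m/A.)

B ≈ 44.0 μT

Each long wire gives B = μ₀I/(2πd). Distances are d₁ = 0.111 m and d₂ = 0.081 m.
B₁ = 3.57×10⁻⁵ T, B₂ = 8.35×10⁻⁶ T.
Between antiparallel currents both contributions point the same way, so they add. B = B₁ + B₂ = 3.57×10⁻⁵ + 8.35×10⁻⁶ = 4.40×10⁻⁵ T.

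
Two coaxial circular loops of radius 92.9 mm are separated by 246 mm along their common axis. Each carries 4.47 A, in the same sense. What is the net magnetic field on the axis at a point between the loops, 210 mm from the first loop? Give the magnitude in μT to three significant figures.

Each loop contributes B = μ₀IR²/[2(R²+z²)^(3/2)] on the axis, with z measured from that loop.
Loop 1 (z = 0.21 m): B₁ = 2.00×10⁻⁶ T. Loop 2 (z = 0.036 m): B₂ = 2.45×10⁻⁵ T.
The fields add: B = B₁ + B₂ = 2.65×10⁻⁵ T.

B ≈ 26.5 μT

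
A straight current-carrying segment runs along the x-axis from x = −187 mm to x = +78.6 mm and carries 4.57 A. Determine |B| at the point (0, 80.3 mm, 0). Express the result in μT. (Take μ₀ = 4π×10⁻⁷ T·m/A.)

B ≈ 9.21 μT

For a finite straight segment, B = (μ₀I/4πd)(sinθ₁ + sinθ₂), where θ₁, θ₂ are the angles from the perpendicular to each end.
The perpendicular distance is d = 0.0803 m; the end-offsets along the wire are a = 0.187 m and b = 0.0786 m.
sinθ₁ = 0.187/√(0.187²+0.0803²) = 0.9189; sinθ₂ = 0.0786/√(0.0786²+0.0803²) = 0.6995.
B = (4π×10⁻⁷ × 4.57) / (4π × 0.0803) × (0.9189 + 0.6995) = 9.21×10⁻⁶ T.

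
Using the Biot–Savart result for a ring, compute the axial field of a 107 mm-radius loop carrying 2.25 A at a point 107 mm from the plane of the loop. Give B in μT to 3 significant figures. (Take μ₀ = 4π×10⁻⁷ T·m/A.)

B ≈ 4.67 μT

On the axis of a circular loop, B = μ₀IR² / [2(R²+z²)^(3/2)].
R² + z² = (0.107)² + (0.107)² = 0.0229 m², and (R²+z²)^(3/2) = 3.46×10⁻³ m³.
B = (4π×10⁻⁷ × 2.25 × 0.01145) / (2 × 3.46×10⁻³) = 4.67×10⁻⁶ T.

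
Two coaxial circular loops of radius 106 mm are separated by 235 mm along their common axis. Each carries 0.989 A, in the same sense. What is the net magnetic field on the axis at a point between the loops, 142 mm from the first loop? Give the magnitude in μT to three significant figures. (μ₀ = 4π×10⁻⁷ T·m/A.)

B ≈ 3.74 μT

Each loop contributes B = μ₀IR²/[2(R²+z²)^(3/2)] on the axis, with z measured from that loop.
Loop 1 (z = 0.142 m): B₁ = 1.25×10⁻⁶ T. Loop 2 (z = 0.093 m): B₂ = 2.49×10⁻⁶ T.
The fields add: B = B₁ + B₂ = 3.74×10⁻⁶ T.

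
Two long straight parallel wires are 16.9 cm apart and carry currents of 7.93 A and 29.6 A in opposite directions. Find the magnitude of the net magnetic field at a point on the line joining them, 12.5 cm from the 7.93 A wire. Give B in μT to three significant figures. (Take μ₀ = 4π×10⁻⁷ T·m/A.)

Each long wire gives B = μ₀I/(2πd). Distances are d₁ = 0.125 m and d₂ = 0.044 m.
B₁ = 1.27×10⁻⁵ T, B₂ = 1.35×10⁻⁴ T.
Between antiparallel currents both contributions point the same way, so they add. B = B₁ + B₂ = 1.27×10⁻⁵ + 1.35×10⁻⁴ = 1.47×10⁻⁴ T.

B ≈ 147 μT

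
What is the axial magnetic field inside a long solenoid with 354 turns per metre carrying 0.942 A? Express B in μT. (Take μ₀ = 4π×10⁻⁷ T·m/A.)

Inside a long solenoid, B = μ₀nI with n = 354 turns/m.
B = 4π×10⁻⁷ × 354 × 0.942 = 4.19×10⁻⁴ T.

B ≈ 419 μT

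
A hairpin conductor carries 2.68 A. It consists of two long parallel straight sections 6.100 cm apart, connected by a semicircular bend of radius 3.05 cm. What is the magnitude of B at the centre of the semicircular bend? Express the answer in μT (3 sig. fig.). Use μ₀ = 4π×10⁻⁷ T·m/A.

B ≈ 45.2 μT

The semicircular arc contributes B_arc = μ₀I·π/(4πR) = μ₀I/(4R) = 2.76×10⁻⁵ T.
Each semi-infinite lead is at perpendicular distance R = 0.0305 m from the centre, with the perpendicular foot at its near end, so it contributes μ₀I/(4πR); both point the same way, together 1.76×10⁻⁵ T.
Arc and leads all point the same direction: B = 2.76×10⁻⁵ + 1.76×10⁻⁵ = 4.52×10⁻⁵ T.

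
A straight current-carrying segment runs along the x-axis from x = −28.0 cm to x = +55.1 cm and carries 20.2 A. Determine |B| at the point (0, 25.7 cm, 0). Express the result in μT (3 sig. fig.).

For a finite straight segment, B = (μ₀I/4πd)(sinθ₁ + sinθ₂), where θ₁, θ₂ are the angles from the perpendicular to each end.
The perpendicular distance is d = 0.257 m; the end-offsets along the wire are a = 0.28 m and b = 0.551 m.
sinθ₁ = 0.28/√(0.28²+0.257²) = 0.7367; sinθ₂ = 0.551/√(0.551²+0.257²) = 0.9063.
B = (4π×10⁻⁷ × 20.2) / (4π × 0.257) × (0.7367 + 0.9063) = 1.29×10⁻⁵ T.

B ≈ 12.9 μT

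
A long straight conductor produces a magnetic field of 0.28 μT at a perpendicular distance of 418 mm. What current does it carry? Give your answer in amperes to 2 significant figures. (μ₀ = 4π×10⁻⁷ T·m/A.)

For a long straight wire B = μ₀I/(2πd), so I = 2πdB/μ₀.
I = 2π × 0.418 × 2.80×10⁻⁷ / (4π×10⁻⁷) = 0.585 A.

I ≈ 0.59 A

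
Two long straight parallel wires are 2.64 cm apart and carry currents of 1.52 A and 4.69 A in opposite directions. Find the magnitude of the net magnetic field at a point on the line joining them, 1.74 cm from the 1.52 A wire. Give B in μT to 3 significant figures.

B ≈ 122 μT

Each long wire gives B = μ₀I/(2πd). Distances are d₁ = 0.0174 m and d₂ = 0.009 m.
B₁ = 1.75×10⁻⁵ T, B₂ = 1.04×10⁻⁴ T.
Between antiparallel currents both contributions point the same way, so they add. B = B₁ + B₂ = 1.75×10⁻⁵ + 1.04×10⁻⁴ = 1.22×10⁻⁴ T.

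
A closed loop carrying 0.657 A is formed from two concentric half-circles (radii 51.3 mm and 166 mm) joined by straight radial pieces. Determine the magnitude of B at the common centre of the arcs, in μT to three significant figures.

The radial connectors point toward the centre, so dl × r̂ = 0 and they contribute nothing.
Each semicircle gives μ₀I/(4R): inner arc 4.02×10⁻⁶ T, outer arc 1.24×10⁻⁶ T.
The two arcs carry current in opposite angular senses, so their fields oppose: B = |4.02×10⁻⁶ − 1.24×10⁻⁶| = 2.78×10⁻⁶ T.

B ≈ 2.78 μT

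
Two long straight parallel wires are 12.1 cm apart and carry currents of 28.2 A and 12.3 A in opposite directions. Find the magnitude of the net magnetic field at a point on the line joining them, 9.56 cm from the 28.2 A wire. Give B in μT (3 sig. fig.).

Each long wire gives B = μ₀I/(2πd). Distances are d₁ = 0.0956 m and d₂ = 0.0254 m.
B₁ = 5.90×10⁻⁵ T, B₂ = 9.69×10⁻⁵ T.
Between antiparallel currents both contributions point the same way, so they add. B = B₁ + B₂ = 5.90×10⁻⁵ + 9.69×10⁻⁵ = 1.56×10⁻⁴ T.

B ≈ 156 μT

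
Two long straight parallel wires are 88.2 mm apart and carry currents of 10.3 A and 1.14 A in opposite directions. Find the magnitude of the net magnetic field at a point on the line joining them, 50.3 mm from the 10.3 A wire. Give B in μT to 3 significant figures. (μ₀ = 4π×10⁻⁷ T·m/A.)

B ≈ 47.0 μT

Each long wire gives B = μ₀I/(2πd). Distances are d₁ = 0.0503 m and d₂ = 0.0379 m.
B₁ = 4.10×10⁻⁵ T, B₂ = 6.02×10⁻⁶ T.
Between antiparallel currents both contributions point the same way, so they add. B = B₁ + B₂ = 4.10×10⁻⁵ + 6.02×10⁻⁶ = 4.70×10⁻⁵ T.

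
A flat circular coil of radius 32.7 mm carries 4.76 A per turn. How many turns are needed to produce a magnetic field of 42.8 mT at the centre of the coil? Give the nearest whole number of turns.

N = 468

For an N-turn coil, B = Nμ₀I/(2R). A single turn gives B₁ = 9.15×10⁻⁵ T with R = 0.0327 m.
N = B/B₁ = 4.28×10⁻² / 9.15×10⁻⁵ = 467.96.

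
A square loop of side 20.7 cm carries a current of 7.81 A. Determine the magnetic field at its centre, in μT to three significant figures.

B ≈ 42.7 μT

Each side is a finite straight segment at perpendicular distance d = a/(2 tan(π/4)) = 0.1035 m from the centre, with end-angles ±π/4.
One side contributes B₁ = (μ₀I/4πd)·2 sin(π/4) = 1.07×10⁻⁵ T.
All 4 sides add in the same direction: B = 4 × 1.07×10⁻⁵ = 4.27×10⁻⁵ T.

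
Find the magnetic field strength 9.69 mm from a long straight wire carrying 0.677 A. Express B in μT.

B ≈ 14.0 μT

For an infinitely long straight wire, B = μ₀I/(2πd).
B = (4π×10⁻⁷ × 0.677) / (2π × 0.00969) = 1.40×10⁻⁵ T.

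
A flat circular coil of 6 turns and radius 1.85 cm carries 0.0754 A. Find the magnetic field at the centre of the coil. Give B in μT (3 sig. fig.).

For an N-turn flat coil, B = Nμ₀I/(2R) with R = 0.0185 m.
B = 6 × 2.56×10⁻⁶ T = 1.54×10⁻⁵ T.

B ≈ 15.4 μT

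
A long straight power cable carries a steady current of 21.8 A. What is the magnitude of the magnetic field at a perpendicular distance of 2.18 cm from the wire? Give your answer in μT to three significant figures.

For an infinitely long straight wire, B = μ₀I/(2πd).
B = (4π×10⁻⁷ × 21.8) / (2π × 0.0218) = 2.00×10⁻⁴ T.

B ≈ 200 μT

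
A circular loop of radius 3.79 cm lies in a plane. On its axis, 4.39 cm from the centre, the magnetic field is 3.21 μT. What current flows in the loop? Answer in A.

I ≈ 0.694 A

On the axis of a loop, B = μ₀IR²/[2(R²+z²)^(3/2)], so I = 2B(R²+z²)^(3/2)/(μ₀R²).
R² + z² = 0.001436 + 0.001927 = 0.003364 m²; raised to 3/2 gives 1.95×10⁻⁴ m³.
I = 2 × 3.21×10⁻⁶ × 1.95×10⁻⁴ / (1.26×10⁻⁶ × 0.001436) = 0.694 A.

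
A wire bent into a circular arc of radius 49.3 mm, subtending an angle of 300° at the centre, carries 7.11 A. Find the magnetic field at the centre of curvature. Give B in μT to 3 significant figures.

B ≈ 75.5 μT

The Biot–Savart field of a circular arc at its centre is B = μ₀Iφ/(4πR), with φ = 5.236 rad.
B = (4π×10⁻⁷ × 7.11 × 5.236) / (4π × 0.0493) = 7.55×10⁻⁵ T.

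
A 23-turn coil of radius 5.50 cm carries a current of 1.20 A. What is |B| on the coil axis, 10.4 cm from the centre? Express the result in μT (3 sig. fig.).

B ≈ 32.2 μT

For an N-turn flat coil, B = Nμ₀IR²/[2(R²+z²)^(3/2)] with R = 0.055 m, z = 0.104 m.
B = 23 × 1.40×10⁻⁶ T = 3.22×10⁻⁵ T.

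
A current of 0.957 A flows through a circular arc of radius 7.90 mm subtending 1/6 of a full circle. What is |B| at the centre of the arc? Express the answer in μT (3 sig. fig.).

B ≈ 12.7 μT

The Biot–Savart field of a circular arc at its centre is B = μ₀Iφ/(4πR), with φ = 1.047 rad.
B = (4π×10⁻⁷ × 0.957 × 1.047) / (4π × 0.0079) = 1.27×10⁻⁵ T.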